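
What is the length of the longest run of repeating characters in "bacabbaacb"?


Input: "bacabbaacb"
Scanning for longest run:
  Position 1 ('a'): new char, reset run to 1
  Position 2 ('c'): new char, reset run to 1
  Position 3 ('a'): new char, reset run to 1
  Position 4 ('b'): new char, reset run to 1
  Position 5 ('b'): continues run of 'b', length=2
  Position 6 ('a'): new char, reset run to 1
  Position 7 ('a'): continues run of 'a', length=2
  Position 8 ('c'): new char, reset run to 1
  Position 9 ('b'): new char, reset run to 1
Longest run: 'b' with length 2

2


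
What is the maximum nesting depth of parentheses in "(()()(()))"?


Input: "(()()(()))"
Tracking depth:
  Position 0 '(': depth becomes 1
  Position 1 '(': depth becomes 2
  Position 2 ')': depth becomes 1
  Position 3 '(': depth becomes 2
  Position 4 ')': depth becomes 1
  Position 5 '(': depth becomes 2
  Position 6 '(': depth becomes 3
  Position 7 ')': depth becomes 2
  Position 8 ')': depth becomes 1
  Position 9 ')': depth becomes 0
Maximum depth reached: 3

3


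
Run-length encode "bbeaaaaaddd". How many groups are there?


Input: bbeaaaaaddd
Scanning for consecutive runs:
  Group 1: 'b' x 2 (positions 0-1)
  Group 2: 'e' x 1 (positions 2-2)
  Group 3: 'a' x 5 (positions 3-7)
  Group 4: 'd' x 3 (positions 8-10)
Total groups: 4

4


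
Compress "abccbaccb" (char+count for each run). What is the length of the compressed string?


Input: abccbaccb
Runs:
  'a' x 1 => "a1"
  'b' x 1 => "b1"
  'c' x 2 => "c2"
  'b' x 1 => "b1"
  'a' x 1 => "a1"
  'c' x 2 => "c2"
  'b' x 1 => "b1"
Compressed: "a1b1c2b1a1c2b1"
Compressed length: 14

14


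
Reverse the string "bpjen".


Input: bpjen
Reading characters right to left:
  Position 4: 'n'
  Position 3: 'e'
  Position 2: 'j'
  Position 1: 'p'
  Position 0: 'b'
Reversed: nejpb

nejpb


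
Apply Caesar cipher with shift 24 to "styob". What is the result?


Caesar cipher: shift "styob" by 24
  's' (pos 18) + 24 = pos 16 = 'q'
  't' (pos 19) + 24 = pos 17 = 'r'
  'y' (pos 24) + 24 = pos 22 = 'w'
  'o' (pos 14) + 24 = pos 12 = 'm'
  'b' (pos 1) + 24 = pos 25 = 'z'
Result: qrwmz

qrwmz


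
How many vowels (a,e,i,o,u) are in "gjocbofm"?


Input: gjocbofm
Checking each character:
  'g' at position 0: consonant
  'j' at position 1: consonant
  'o' at position 2: vowel (running total: 1)
  'c' at position 3: consonant
  'b' at position 4: consonant
  'o' at position 5: vowel (running total: 2)
  'f' at position 6: consonant
  'm' at position 7: consonant
Total vowels: 2

2


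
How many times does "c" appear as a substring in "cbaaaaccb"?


Searching for "c" in "cbaaaaccb"
Scanning each position:
  Position 0: "c" => MATCH
  Position 1: "b" => no
  Position 2: "a" => no
  Position 3: "a" => no
  Position 4: "a" => no
  Position 5: "a" => no
  Position 6: "c" => MATCH
  Position 7: "c" => MATCH
  Position 8: "b" => no
Total occurrences: 3

3


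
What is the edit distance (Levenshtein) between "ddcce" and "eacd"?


Computing edit distance: "ddcce" -> "eacd"
DP table:
           e    a    c    d
      0    1    2    3    4
  d   1    1    2    3    3
  d   2    2    2    3    3
  c   3    3    3    2    3
  c   4    4    4    3    3
  e   5    4    5    4    4
Edit distance = dp[5][4] = 4

4


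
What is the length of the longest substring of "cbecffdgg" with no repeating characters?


Input: "cbecffdgg"
Sliding window (track last position of each char):
  Position 0 ('c'): window [0,0] length 1 -- new best
  Position 1 ('b'): window [0,1] length 2 -- new best
  Position 2 ('e'): window [0,2] length 3 -- new best
  Position 3 ('c'): repeat (last at 0), move window start to 1
  Position 3 ('c'): window [1,3] length 3
  Position 4 ('f'): window [1,4] length 4 -- new best
  Position 5 ('f'): repeat (last at 4), move window start to 5
  Position 5 ('f'): window [5,5] length 1
  Position 6 ('d'): window [5,6] length 2
  Position 7 ('g'): window [5,7] length 3
  Position 8 ('g'): repeat (last at 7), move window start to 8
  Position 8 ('g'): window [8,8] length 1
Longest substring with no repeats: "becf" with length 4

4


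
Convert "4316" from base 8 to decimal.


Input: "4316" in base 8
Positional expansion:
  Digit '4' (value 4) x 8^3 = 2048
  Digit '3' (value 3) x 8^2 = 192
  Digit '1' (value 1) x 8^1 = 8
  Digit '6' (value 6) x 8^0 = 6
Sum = 2254

2254


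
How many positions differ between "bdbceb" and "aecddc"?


Comparing "bdbceb" and "aecddc" position by position:
  Position 0: 'b' vs 'a' => DIFFER
  Position 1: 'd' vs 'e' => DIFFER
  Position 2: 'b' vs 'c' => DIFFER
  Position 3: 'c' vs 'd' => DIFFER
  Position 4: 'e' vs 'd' => DIFFER
  Position 5: 'b' vs 'c' => DIFFER
Positions that differ: 6

6


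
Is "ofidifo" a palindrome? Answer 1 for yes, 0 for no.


Input: ofidifo
Reversed: ofidifo
  Compare pos 0 ('o') with pos 6 ('o'): match
  Compare pos 1 ('f') with pos 5 ('f'): match
  Compare pos 2 ('i') with pos 4 ('i'): match
Result: palindrome

1


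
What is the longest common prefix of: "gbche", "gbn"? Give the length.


Words: gbche, gbn
  Position 0: all 'g' => match
  Position 1: all 'b' => match
  Position 2: ('c', 'n') => mismatch, stop
LCP = "gb" (length 2)

2


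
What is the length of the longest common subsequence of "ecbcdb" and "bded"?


LCS of "ecbcdb" and "bded"
DP table:
           b    d    e    d
      0    0    0    0    0
  e   0    0    0    1    1
  c   0    0    0    1    1
  b   0    1    1    1    1
  c   0    1    1    1    1
  d   0    1    2    2    2
  b   0    1    2    2    2
LCS length = dp[6][4] = 2

2


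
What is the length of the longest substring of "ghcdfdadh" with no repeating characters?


Input: "ghcdfdadh"
Sliding window (track last position of each char):
  Position 0 ('g'): window [0,0] length 1 -- new best
  Position 1 ('h'): window [0,1] length 2 -- new best
  Position 2 ('c'): window [0,2] length 3 -- new best
  Position 3 ('d'): window [0,3] length 4 -- new best
  Position 4 ('f'): window [0,4] length 5 -- new best
  Position 5 ('d'): repeat (last at 3), move window start to 4
  Position 5 ('d'): window [4,5] length 2
  Position 6 ('a'): window [4,6] length 3
  Position 7 ('d'): repeat (last at 5), move window start to 6
  Position 7 ('d'): window [6,7] length 2
  Position 8 ('h'): window [6,8] length 3
Longest substring with no repeats: "ghcdf" with length 5

5


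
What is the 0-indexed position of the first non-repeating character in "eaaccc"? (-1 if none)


Input: eaaccc
Character frequencies:
  'a': 2
  'c': 3
  'e': 1
Scanning left to right for freq == 1:
  Position 0 ('e'): unique! => answer = 0

0


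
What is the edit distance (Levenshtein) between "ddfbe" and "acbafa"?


Computing edit distance: "ddfbe" -> "acbafa"
DP table:
           a    c    b    a    f    a
      0    1    2    3    4    5    6
  d   1    1    2    3    4    5    6
  d   2    2    2    3    4    5    6
  f   3    3    3    3    4    4    5
  b   4    4    4    3    4    5    5
  e   5    5    5    4    4    5    6
Edit distance = dp[5][6] = 6

6


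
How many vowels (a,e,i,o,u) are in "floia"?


Input: floia
Checking each character:
  'f' at position 0: consonant
  'l' at position 1: consonant
  'o' at position 2: vowel (running total: 1)
  'i' at position 3: vowel (running total: 2)
  'a' at position 4: vowel (running total: 3)
Total vowels: 3

3


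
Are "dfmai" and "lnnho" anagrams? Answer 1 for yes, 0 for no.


Strings: "dfmai", "lnnho"
Sorted first:  adfim
Sorted second: hlnno
Differ at position 0: 'a' vs 'h' => not anagrams

0


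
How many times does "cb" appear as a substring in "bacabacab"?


Searching for "cb" in "bacabacab"
Scanning each position:
  Position 0: "ba" => no
  Position 1: "ac" => no
  Position 2: "ca" => no
  Position 3: "ab" => no
  Position 4: "ba" => no
  Position 5: "ac" => no
  Position 6: "ca" => no
  Position 7: "ab" => no
Total occurrences: 0

0


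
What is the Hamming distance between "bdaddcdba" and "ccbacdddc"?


Comparing "bdaddcdba" and "ccbacdddc" position by position:
  Position 0: 'b' vs 'c' => differ
  Position 1: 'd' vs 'c' => differ
  Position 2: 'a' vs 'b' => differ
  Position 3: 'd' vs 'a' => differ
  Position 4: 'd' vs 'c' => differ
  Position 5: 'c' vs 'd' => differ
  Position 6: 'd' vs 'd' => same
  Position 7: 'b' vs 'd' => differ
  Position 8: 'a' vs 'c' => differ
Total differences (Hamming distance): 8

8


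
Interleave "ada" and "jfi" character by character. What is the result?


Interleaving "ada" and "jfi":
  Position 0: 'a' from first, 'j' from second => "aj"
  Position 1: 'd' from first, 'f' from second => "df"
  Position 2: 'a' from first, 'i' from second => "ai"
Result: ajdfai

ajdfai


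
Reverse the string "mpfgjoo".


Input: mpfgjoo
Reading characters right to left:
  Position 6: 'o'
  Position 5: 'o'
  Position 4: 'j'
  Position 3: 'g'
  Position 2: 'f'
  Position 1: 'p'
  Position 0: 'm'
Reversed: oojgfpm

oojgfpm


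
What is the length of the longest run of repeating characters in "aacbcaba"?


Input: "aacbcaba"
Scanning for longest run:
  Position 1 ('a'): continues run of 'a', length=2
  Position 2 ('c'): new char, reset run to 1
  Position 3 ('b'): new char, reset run to 1
  Position 4 ('c'): new char, reset run to 1
  Position 5 ('a'): new char, reset run to 1
  Position 6 ('b'): new char, reset run to 1
  Position 7 ('a'): new char, reset run to 1
Longest run: 'a' with length 2

2


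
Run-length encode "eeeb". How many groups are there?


Input: eeeb
Scanning for consecutive runs:
  Group 1: 'e' x 3 (positions 0-2)
  Group 2: 'b' x 1 (positions 3-3)
Total groups: 2

2


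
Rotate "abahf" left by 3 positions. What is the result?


Input: "abahf", rotate left by 3
First 3 characters: "aba"
Remaining characters: "hf"
Concatenate remaining + first: "hf" + "aba" = "hfaba"

hfaba


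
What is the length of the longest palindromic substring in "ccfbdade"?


Input: "ccfbdade"
Checking substrings for palindromes:
  [4:7] "dad" (len 3) => palindrome
  [0:2] "cc" (len 2) => palindrome
Longest palindromic substring: "dad" with length 3

3


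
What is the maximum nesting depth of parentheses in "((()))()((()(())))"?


Input: "((()))()((()(())))"
Tracking depth:
  Position 0 '(': depth becomes 1
  Position 1 '(': depth becomes 2
  Position 2 '(': depth becomes 3
  Position 3 ')': depth becomes 2
  Position 4 ')': depth becomes 1
  Position 5 ')': depth becomes 0
  Position 6 '(': depth becomes 1
  Position 7 ')': depth becomes 0
  Position 8 '(': depth becomes 1
  Position 9 '(': depth becomes 2
  Position 10 '(': depth becomes 3
  Position 11 ')': depth becomes 2
  Position 12 '(': depth becomes 3
  Position 13 '(': depth becomes 4
  Position 14 ')': depth becomes 3
  Position 15 ')': depth becomes 2
  Position 16 ')': depth becomes 1
  Position 17 ')': depth becomes 0
Maximum depth reached: 4

4


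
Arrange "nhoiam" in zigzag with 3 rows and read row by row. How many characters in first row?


Zigzag "nhoiam" into 3 rows:
Placing characters:
  'n' => row 0
  'h' => row 1
  'o' => row 2
  'i' => row 1
  'a' => row 0
  'm' => row 1
Rows:
  Row 0: "na"
  Row 1: "him"
  Row 2: "o"
First row length: 2

2


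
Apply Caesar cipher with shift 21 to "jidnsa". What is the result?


Caesar cipher: shift "jidnsa" by 21
  'j' (pos 9) + 21 = pos 4 = 'e'
  'i' (pos 8) + 21 = pos 3 = 'd'
  'd' (pos 3) + 21 = pos 24 = 'y'
  'n' (pos 13) + 21 = pos 8 = 'i'
  's' (pos 18) + 21 = pos 13 = 'n'
  'a' (pos 0) + 21 = pos 21 = 'v'
Result: edyinv

edyinv


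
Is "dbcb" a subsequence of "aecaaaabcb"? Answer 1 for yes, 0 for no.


Check if "dbcb" is a subsequence of "aecaaaabcb"
Greedy scan:
  Position 0 ('a'): no match needed
  Position 1 ('e'): no match needed
  Position 2 ('c'): no match needed
  Position 3 ('a'): no match needed
  Position 4 ('a'): no match needed
  Position 5 ('a'): no match needed
  Position 6 ('a'): no match needed
  Position 7 ('b'): no match needed
  Position 8 ('c'): no match needed
  Position 9 ('b'): no match needed
Only matched 0/4 characters => not a subsequence

0


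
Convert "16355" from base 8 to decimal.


Input: "16355" in base 8
Positional expansion:
  Digit '1' (value 1) x 8^4 = 4096
  Digit '6' (value 6) x 8^3 = 3072
  Digit '3' (value 3) x 8^2 = 192
  Digit '5' (value 5) x 8^1 = 40
  Digit '5' (value 5) x 8^0 = 5
Sum = 7405

7405


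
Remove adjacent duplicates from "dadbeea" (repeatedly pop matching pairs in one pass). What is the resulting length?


Input: dadbeea
Stack-based adjacent duplicate removal:
  Read 'd': push. Stack: d
  Read 'a': push. Stack: da
  Read 'd': push. Stack: dad
  Read 'b': push. Stack: dadb
  Read 'e': push. Stack: dadbe
  Read 'e': matches stack top 'e' => pop. Stack: dadb
  Read 'a': push. Stack: dadba
Final stack: "dadba" (length 5)

5


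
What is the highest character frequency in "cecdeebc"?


Input: cecdeebc
Character counts:
  'b': 1
  'c': 3
  'd': 1
  'e': 3
Maximum frequency: 3

3


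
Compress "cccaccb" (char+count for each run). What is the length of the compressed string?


Input: cccaccb
Runs:
  'c' x 3 => "c3"
  'a' x 1 => "a1"
  'c' x 2 => "c2"
  'b' x 1 => "b1"
Compressed: "c3a1c2b1"
Compressed length: 8

8


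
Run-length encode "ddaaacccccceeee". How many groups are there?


Input: ddaaacccccceeee
Scanning for consecutive runs:
  Group 1: 'd' x 2 (positions 0-1)
  Group 2: 'a' x 3 (positions 2-4)
  Group 3: 'c' x 6 (positions 5-10)
  Group 4: 'e' x 4 (positions 11-14)
Total groups: 4

4


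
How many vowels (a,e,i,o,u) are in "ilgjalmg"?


Input: ilgjalmg
Checking each character:
  'i' at position 0: vowel (running total: 1)
  'l' at position 1: consonant
  'g' at position 2: consonant
  'j' at position 3: consonant
  'a' at position 4: vowel (running total: 2)
  'l' at position 5: consonant
  'm' at position 6: consonant
  'g' at position 7: consonant
Total vowels: 2

2


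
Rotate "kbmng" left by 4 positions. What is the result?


Input: "kbmng", rotate left by 4
First 4 characters: "kbmn"
Remaining characters: "g"
Concatenate remaining + first: "g" + "kbmn" = "gkbmn"

gkbmn


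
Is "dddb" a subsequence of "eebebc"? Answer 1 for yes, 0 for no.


Check if "dddb" is a subsequence of "eebebc"
Greedy scan:
  Position 0 ('e'): no match needed
  Position 1 ('e'): no match needed
  Position 2 ('b'): no match needed
  Position 3 ('e'): no match needed
  Position 4 ('b'): no match needed
  Position 5 ('c'): no match needed
Only matched 0/4 characters => not a subsequence

0


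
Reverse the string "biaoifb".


Input: biaoifb
Reading characters right to left:
  Position 6: 'b'
  Position 5: 'f'
  Position 4: 'i'
  Position 3: 'o'
  Position 2: 'a'
  Position 1: 'i'
  Position 0: 'b'
Reversed: bfioaib

bfioaib


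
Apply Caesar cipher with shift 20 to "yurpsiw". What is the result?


Caesar cipher: shift "yurpsiw" by 20
  'y' (pos 24) + 20 = pos 18 = 's'
  'u' (pos 20) + 20 = pos 14 = 'o'
  'r' (pos 17) + 20 = pos 11 = 'l'
  'p' (pos 15) + 20 = pos 9 = 'j'
  's' (pos 18) + 20 = pos 12 = 'm'
  'i' (pos 8) + 20 = pos 2 = 'c'
  'w' (pos 22) + 20 = pos 16 = 'q'
Result: soljmcq

soljmcq


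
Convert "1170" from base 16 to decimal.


Input: "1170" in base 16
Positional expansion:
  Digit '1' (value 1) x 16^3 = 4096
  Digit '1' (value 1) x 16^2 = 256
  Digit '7' (value 7) x 16^1 = 112
  Digit '0' (value 0) x 16^0 = 0
Sum = 4464

4464


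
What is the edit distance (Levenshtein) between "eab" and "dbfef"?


Computing edit distance: "eab" -> "dbfef"
DP table:
           d    b    f    e    f
      0    1    2    3    4    5
  e   1    1    2    3    3    4
  a   2    2    2    3    4    4
  b   3    3    2    3    4    5
Edit distance = dp[3][5] = 5

5


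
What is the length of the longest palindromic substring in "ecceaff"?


Input: "ecceaff"
Checking substrings for palindromes:
  [0:4] "ecce" (len 4) => palindrome
  [1:3] "cc" (len 2) => palindrome
  [5:7] "ff" (len 2) => palindrome
Longest palindromic substring: "ecce" with length 4

4


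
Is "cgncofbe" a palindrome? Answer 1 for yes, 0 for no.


Input: cgncofbe
Reversed: ebfocngc
  Compare pos 0 ('c') with pos 7 ('e'): MISMATCH
  Compare pos 1 ('g') with pos 6 ('b'): MISMATCH
  Compare pos 2 ('n') with pos 5 ('f'): MISMATCH
  Compare pos 3 ('c') with pos 4 ('o'): MISMATCH
Result: not a palindrome

0


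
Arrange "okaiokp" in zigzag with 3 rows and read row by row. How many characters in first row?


Zigzag "okaiokp" into 3 rows:
Placing characters:
  'o' => row 0
  'k' => row 1
  'a' => row 2
  'i' => row 1
  'o' => row 0
  'k' => row 1
  'p' => row 2
Rows:
  Row 0: "oo"
  Row 1: "kik"
  Row 2: "ap"
First row length: 2

2


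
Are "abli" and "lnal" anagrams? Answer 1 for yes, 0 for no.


Strings: "abli", "lnal"
Sorted first:  abil
Sorted second: alln
Differ at position 1: 'b' vs 'l' => not anagrams

0


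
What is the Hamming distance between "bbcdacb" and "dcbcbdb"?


Comparing "bbcdacb" and "dcbcbdb" position by position:
  Position 0: 'b' vs 'd' => differ
  Position 1: 'b' vs 'c' => differ
  Position 2: 'c' vs 'b' => differ
  Position 3: 'd' vs 'c' => differ
  Position 4: 'a' vs 'b' => differ
  Position 5: 'c' vs 'd' => differ
  Position 6: 'b' vs 'b' => same
Total differences (Hamming distance): 6

6


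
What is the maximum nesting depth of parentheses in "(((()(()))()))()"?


Input: "(((()(()))()))()"
Tracking depth:
  Position 0 '(': depth becomes 1
  Position 1 '(': depth becomes 2
  Position 2 '(': depth becomes 3
  Position 3 '(': depth becomes 4
  Position 4 ')': depth becomes 3
  Position 5 '(': depth becomes 4
  Position 6 '(': depth becomes 5
  Position 7 ')': depth becomes 4
  Position 8 ')': depth becomes 3
  Position 9 ')': depth becomes 2
  Position 10 '(': depth becomes 3
  Position 11 ')': depth becomes 2
  Position 12 ')': depth becomes 1
  Position 13 ')': depth becomes 0
  Position 14 '(': depth becomes 1
  Position 15 ')': depth becomes 0
Maximum depth reached: 5

5


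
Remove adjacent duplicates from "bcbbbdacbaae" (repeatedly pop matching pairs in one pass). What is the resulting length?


Input: bcbbbdacbaae
Stack-based adjacent duplicate removal:
  Read 'b': push. Stack: b
  Read 'c': push. Stack: bc
  Read 'b': push. Stack: bcb
  Read 'b': matches stack top 'b' => pop. Stack: bc
  Read 'b': push. Stack: bcb
  Read 'd': push. Stack: bcbd
  Read 'a': push. Stack: bcbda
  Read 'c': push. Stack: bcbdac
  Read 'b': push. Stack: bcbdacb
  Read 'a': push. Stack: bcbdacba
  Read 'a': matches stack top 'a' => pop. Stack: bcbdacb
  Read 'e': push. Stack: bcbdacbe
Final stack: "bcbdacbe" (length 8)

8


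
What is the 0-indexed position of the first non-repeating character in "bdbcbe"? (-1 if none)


Input: bdbcbe
Character frequencies:
  'b': 3
  'c': 1
  'd': 1
  'e': 1
Scanning left to right for freq == 1:
  Position 0 ('b'): freq=3, skip
  Position 1 ('d'): unique! => answer = 1

1


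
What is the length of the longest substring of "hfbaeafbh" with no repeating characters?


Input: "hfbaeafbh"
Sliding window (track last position of each char):
  Position 0 ('h'): window [0,0] length 1 -- new best
  Position 1 ('f'): window [0,1] length 2 -- new best
  Position 2 ('b'): window [0,2] length 3 -- new best
  Position 3 ('a'): window [0,3] length 4 -- new best
  Position 4 ('e'): window [0,4] length 5 -- new best
  Position 5 ('a'): repeat (last at 3), move window start to 4
  Position 5 ('a'): window [4,5] length 2
  Position 6 ('f'): window [4,6] length 3
  Position 7 ('b'): window [4,7] length 4
  Position 8 ('h'): window [4,8] length 5
Longest substring with no repeats: "hfbae" with length 5

5


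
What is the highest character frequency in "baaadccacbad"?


Input: baaadccacbad
Character counts:
  'a': 5
  'b': 2
  'c': 3
  'd': 2
Maximum frequency: 5

5


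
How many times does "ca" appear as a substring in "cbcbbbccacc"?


Searching for "ca" in "cbcbbbccacc"
Scanning each position:
  Position 0: "cb" => no
  Position 1: "bc" => no
  Position 2: "cb" => no
  Position 3: "bb" => no
  Position 4: "bb" => no
  Position 5: "bc" => no
  Position 6: "cc" => no
  Position 7: "ca" => MATCH
  Position 8: "ac" => no
  Position 9: "cc" => no
Total occurrences: 1

1


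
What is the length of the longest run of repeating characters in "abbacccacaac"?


Input: "abbacccacaac"
Scanning for longest run:
  Position 1 ('b'): new char, reset run to 1
  Position 2 ('b'): continues run of 'b', length=2
  Position 3 ('a'): new char, reset run to 1
  Position 4 ('c'): new char, reset run to 1
  Position 5 ('c'): continues run of 'c', length=2
  Position 6 ('c'): continues run of 'c', length=3
  Position 7 ('a'): new char, reset run to 1
  Position 8 ('c'): new char, reset run to 1
  Position 9 ('a'): new char, reset run to 1
  Position 10 ('a'): continues run of 'a', length=2
  Position 11 ('c'): new char, reset run to 1
Longest run: 'c' with length 3

3


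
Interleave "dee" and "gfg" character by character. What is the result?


Interleaving "dee" and "gfg":
  Position 0: 'd' from first, 'g' from second => "dg"
  Position 1: 'e' from first, 'f' from second => "ef"
  Position 2: 'e' from first, 'g' from second => "eg"
Result: dgefeg

dgefeg


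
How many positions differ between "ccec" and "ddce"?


Comparing "ccec" and "ddce" position by position:
  Position 0: 'c' vs 'd' => DIFFER
  Position 1: 'c' vs 'd' => DIFFER
  Position 2: 'e' vs 'c' => DIFFER
  Position 3: 'c' vs 'e' => DIFFER
Positions that differ: 4

4


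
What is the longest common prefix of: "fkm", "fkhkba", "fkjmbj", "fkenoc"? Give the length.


Words: fkm, fkhkba, fkjmbj, fkenoc
  Position 0: all 'f' => match
  Position 1: all 'k' => match
  Position 2: ('m', 'h', 'j', 'e') => mismatch, stop
LCP = "fk" (length 2)

2


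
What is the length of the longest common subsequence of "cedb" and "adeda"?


LCS of "cedb" and "adeda"
DP table:
           a    d    e    d    a
      0    0    0    0    0    0
  c   0    0    0    0    0    0
  e   0    0    0    1    1    1
  d   0    0    1    1    2    2
  b   0    0    1    1    2    2
LCS length = dp[4][5] = 2

2


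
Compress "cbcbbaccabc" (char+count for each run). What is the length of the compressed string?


Input: cbcbbaccabc
Runs:
  'c' x 1 => "c1"
  'b' x 1 => "b1"
  'c' x 1 => "c1"
  'b' x 2 => "b2"
  'a' x 1 => "a1"
  'c' x 2 => "c2"
  'a' x 1 => "a1"
  'b' x 1 => "b1"
  'c' x 1 => "c1"
Compressed: "c1b1c1b2a1c2a1b1c1"
Compressed length: 18

18


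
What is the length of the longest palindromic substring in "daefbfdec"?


Input: "daefbfdec"
Checking substrings for palindromes:
  [3:6] "fbf" (len 3) => palindrome
Longest palindromic substring: "fbf" with length 3

3


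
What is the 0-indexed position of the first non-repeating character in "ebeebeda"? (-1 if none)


Input: ebeebeda
Character frequencies:
  'a': 1
  'b': 2
  'd': 1
  'e': 4
Scanning left to right for freq == 1:
  Position 0 ('e'): freq=4, skip
  Position 1 ('b'): freq=2, skip
  Position 2 ('e'): freq=4, skip
  Position 3 ('e'): freq=4, skip
  Position 4 ('b'): freq=2, skip
  Position 5 ('e'): freq=4, skip
  Position 6 ('d'): unique! => answer = 6

6


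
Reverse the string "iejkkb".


Input: iejkkb
Reading characters right to left:
  Position 5: 'b'
  Position 4: 'k'
  Position 3: 'k'
  Position 2: 'j'
  Position 1: 'e'
  Position 0: 'i'
Reversed: bkkjei

bkkjei


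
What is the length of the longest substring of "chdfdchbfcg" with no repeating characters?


Input: "chdfdchbfcg"
Sliding window (track last position of each char):
  Position 0 ('c'): window [0,0] length 1 -- new best
  Position 1 ('h'): window [0,1] length 2 -- new best
  Position 2 ('d'): window [0,2] length 3 -- new best
  Position 3 ('f'): window [0,3] length 4 -- new best
  Position 4 ('d'): repeat (last at 2), move window start to 3
  Position 4 ('d'): window [3,4] length 2
  Position 5 ('c'): window [3,5] length 3
  Position 6 ('h'): window [3,6] length 4
  Position 7 ('b'): window [3,7] length 5 -- new best
  Position 8 ('f'): repeat (last at 3), move window start to 4
  Position 8 ('f'): window [4,8] length 5
  Position 9 ('c'): repeat (last at 5), move window start to 6
  Position 9 ('c'): window [6,9] length 4
  Position 10 ('g'): window [6,10] length 5
Longest substring with no repeats: "fdchb" with length 5

5


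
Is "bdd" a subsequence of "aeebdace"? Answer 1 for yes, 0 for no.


Check if "bdd" is a subsequence of "aeebdace"
Greedy scan:
  Position 0 ('a'): no match needed
  Position 1 ('e'): no match needed
  Position 2 ('e'): no match needed
  Position 3 ('b'): matches sub[0] = 'b'
  Position 4 ('d'): matches sub[1] = 'd'
  Position 5 ('a'): no match needed
  Position 6 ('c'): no match needed
  Position 7 ('e'): no match needed
Only matched 2/3 characters => not a subsequence

0


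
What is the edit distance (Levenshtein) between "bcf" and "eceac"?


Computing edit distance: "bcf" -> "eceac"
DP table:
           e    c    e    a    c
      0    1    2    3    4    5
  b   1    1    2    3    4    5
  c   2    2    1    2    3    4
  f   3    3    2    2    3    4
Edit distance = dp[3][5] = 4

4


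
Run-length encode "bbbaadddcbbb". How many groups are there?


Input: bbbaadddcbbb
Scanning for consecutive runs:
  Group 1: 'b' x 3 (positions 0-2)
  Group 2: 'a' x 2 (positions 3-4)
  Group 3: 'd' x 3 (positions 5-7)
  Group 4: 'c' x 1 (positions 8-8)
  Group 5: 'b' x 3 (positions 9-11)
Total groups: 5

5


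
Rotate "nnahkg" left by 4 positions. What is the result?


Input: "nnahkg", rotate left by 4
First 4 characters: "nnah"
Remaining characters: "kg"
Concatenate remaining + first: "kg" + "nnah" = "kgnnah"

kgnnah


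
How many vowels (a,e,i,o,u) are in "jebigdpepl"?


Input: jebigdpepl
Checking each character:
  'j' at position 0: consonant
  'e' at position 1: vowel (running total: 1)
  'b' at position 2: consonant
  'i' at position 3: vowel (running total: 2)
  'g' at position 4: consonant
  'd' at position 5: consonant
  'p' at position 6: consonant
  'e' at position 7: vowel (running total: 3)
  'p' at position 8: consonant
  'l' at position 9: consonant
Total vowels: 3

3


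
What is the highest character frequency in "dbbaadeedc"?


Input: dbbaadeedc
Character counts:
  'a': 2
  'b': 2
  'c': 1
  'd': 3
  'e': 2
Maximum frequency: 3

3


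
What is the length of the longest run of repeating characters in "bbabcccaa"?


Input: "bbabcccaa"
Scanning for longest run:
  Position 1 ('b'): continues run of 'b', length=2
  Position 2 ('a'): new char, reset run to 1
  Position 3 ('b'): new char, reset run to 1
  Position 4 ('c'): new char, reset run to 1
  Position 5 ('c'): continues run of 'c', length=2
  Position 6 ('c'): continues run of 'c', length=3
  Position 7 ('a'): new char, reset run to 1
  Position 8 ('a'): continues run of 'a', length=2
Longest run: 'c' with length 3

3


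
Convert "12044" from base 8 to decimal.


Input: "12044" in base 8
Positional expansion:
  Digit '1' (value 1) x 8^4 = 4096
  Digit '2' (value 2) x 8^3 = 1024
  Digit '0' (value 0) x 8^2 = 0
  Digit '4' (value 4) x 8^1 = 32
  Digit '4' (value 4) x 8^0 = 4
Sum = 5156

5156


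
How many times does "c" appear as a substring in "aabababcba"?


Searching for "c" in "aabababcba"
Scanning each position:
  Position 0: "a" => no
  Position 1: "a" => no
  Position 2: "b" => no
  Position 3: "a" => no
  Position 4: "b" => no
  Position 5: "a" => no
  Position 6: "b" => no
  Position 7: "c" => MATCH
  Position 8: "b" => no
  Position 9: "a" => no
Total occurrences: 1

1


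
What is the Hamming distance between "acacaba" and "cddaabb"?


Comparing "acacaba" and "cddaabb" position by position:
  Position 0: 'a' vs 'c' => differ
  Position 1: 'c' vs 'd' => differ
  Position 2: 'a' vs 'd' => differ
  Position 3: 'c' vs 'a' => differ
  Position 4: 'a' vs 'a' => same
  Position 5: 'b' vs 'b' => same
  Position 6: 'a' vs 'b' => differ
Total differences (Hamming distance): 5

5


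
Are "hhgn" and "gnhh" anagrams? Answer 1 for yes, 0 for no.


Strings: "hhgn", "gnhh"
Sorted first:  ghhn
Sorted second: ghhn
Sorted forms match => anagrams

1


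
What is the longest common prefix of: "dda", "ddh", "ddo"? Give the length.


Words: dda, ddh, ddo
  Position 0: all 'd' => match
  Position 1: all 'd' => match
  Position 2: ('a', 'h', 'o') => mismatch, stop
LCP = "dd" (length 2)

2


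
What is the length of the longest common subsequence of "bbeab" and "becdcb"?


LCS of "bbeab" and "becdcb"
DP table:
           b    e    c    d    c    b
      0    0    0    0    0    0    0
  b   0    1    1    1    1    1    1
  b   0    1    1    1    1    1    2
  e   0    1    2    2    2    2    2
  a   0    1    2    2    2    2    2
  b   0    1    2    2    2    2    3
LCS length = dp[5][6] = 3

3


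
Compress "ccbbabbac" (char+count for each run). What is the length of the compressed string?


Input: ccbbabbac
Runs:
  'c' x 2 => "c2"
  'b' x 2 => "b2"
  'a' x 1 => "a1"
  'b' x 2 => "b2"
  'a' x 1 => "a1"
  'c' x 1 => "c1"
Compressed: "c2b2a1b2a1c1"
Compressed length: 12

12


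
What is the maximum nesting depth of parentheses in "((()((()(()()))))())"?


Input: "((()((()(()()))))())"
Tracking depth:
  Position 0 '(': depth becomes 1
  Position 1 '(': depth becomes 2
  Position 2 '(': depth becomes 3
  Position 3 ')': depth becomes 2
  Position 4 '(': depth becomes 3
  Position 5 '(': depth becomes 4
  Position 6 '(': depth becomes 5
  Position 7 ')': depth becomes 4
  Position 8 '(': depth becomes 5
  Position 9 '(': depth becomes 6
  Position 10 ')': depth becomes 5
  Position 11 '(': depth becomes 6
  Position 12 ')': depth becomes 5
  Position 13 ')': depth becomes 4
  Position 14 ')': depth becomes 3
  Position 15 ')': depth becomes 2
  Position 16 ')': depth becomes 1
  Position 17 '(': depth becomes 2
  Position 18 ')': depth becomes 1
  Position 19 ')': depth becomes 0
Maximum depth reached: 6

6


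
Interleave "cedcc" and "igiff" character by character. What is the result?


Interleaving "cedcc" and "igiff":
  Position 0: 'c' from first, 'i' from second => "ci"
  Position 1: 'e' from first, 'g' from second => "eg"
  Position 2: 'd' from first, 'i' from second => "di"
  Position 3: 'c' from first, 'f' from second => "cf"
  Position 4: 'c' from first, 'f' from second => "cf"
Result: ciegdicfcf

ciegdicfcf


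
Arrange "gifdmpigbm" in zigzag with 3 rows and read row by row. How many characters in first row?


Zigzag "gifdmpigbm" into 3 rows:
Placing characters:
  'g' => row 0
  'i' => row 1
  'f' => row 2
  'd' => row 1
  'm' => row 0
  'p' => row 1
  'i' => row 2
  'g' => row 1
  'b' => row 0
  'm' => row 1
Rows:
  Row 0: "gmb"
  Row 1: "idpgm"
  Row 2: "fi"
First row length: 3

3


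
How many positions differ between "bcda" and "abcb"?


Comparing "bcda" and "abcb" position by position:
  Position 0: 'b' vs 'a' => DIFFER
  Position 1: 'c' vs 'b' => DIFFER
  Position 2: 'd' vs 'c' => DIFFER
  Position 3: 'a' vs 'b' => DIFFER
Positions that differ: 4

4


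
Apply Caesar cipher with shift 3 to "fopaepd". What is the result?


Caesar cipher: shift "fopaepd" by 3
  'f' (pos 5) + 3 = pos 8 = 'i'
  'o' (pos 14) + 3 = pos 17 = 'r'
  'p' (pos 15) + 3 = pos 18 = 's'
  'a' (pos 0) + 3 = pos 3 = 'd'
  'e' (pos 4) + 3 = pos 7 = 'h'
  'p' (pos 15) + 3 = pos 18 = 's'
  'd' (pos 3) + 3 = pos 6 = 'g'
Result: irsdhsg

irsdhsg


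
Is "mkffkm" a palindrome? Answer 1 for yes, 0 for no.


Input: mkffkm
Reversed: mkffkm
  Compare pos 0 ('m') with pos 5 ('m'): match
  Compare pos 1 ('k') with pos 4 ('k'): match
  Compare pos 2 ('f') with pos 3 ('f'): match
Result: palindrome

1


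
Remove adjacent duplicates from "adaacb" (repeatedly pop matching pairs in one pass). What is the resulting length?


Input: adaacb
Stack-based adjacent duplicate removal:
  Read 'a': push. Stack: a
  Read 'd': push. Stack: ad
  Read 'a': push. Stack: ada
  Read 'a': matches stack top 'a' => pop. Stack: ad
  Read 'c': push. Stack: adc
  Read 'b': push. Stack: adcb
Final stack: "adcb" (length 4)

4


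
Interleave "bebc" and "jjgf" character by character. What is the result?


Interleaving "bebc" and "jjgf":
  Position 0: 'b' from first, 'j' from second => "bj"
  Position 1: 'e' from first, 'j' from second => "ej"
  Position 2: 'b' from first, 'g' from second => "bg"
  Position 3: 'c' from first, 'f' from second => "cf"
Result: bjejbgcf

bjejbgcf


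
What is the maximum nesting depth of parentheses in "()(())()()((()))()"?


Input: "()(())()()((()))()"
Tracking depth:
  Position 0 '(': depth becomes 1
  Position 1 ')': depth becomes 0
  Position 2 '(': depth becomes 1
  Position 3 '(': depth becomes 2
  Position 4 ')': depth becomes 1
  Position 5 ')': depth becomes 0
  Position 6 '(': depth becomes 1
  Position 7 ')': depth becomes 0
  Position 8 '(': depth becomes 1
  Position 9 ')': depth becomes 0
  Position 10 '(': depth becomes 1
  Position 11 '(': depth becomes 2
  Position 12 '(': depth becomes 3
  Position 13 ')': depth becomes 2
  Position 14 ')': depth becomes 1
  Position 15 ')': depth becomes 0
  Position 16 '(': depth becomes 1
  Position 17 ')': depth becomes 0
Maximum depth reached: 3

3


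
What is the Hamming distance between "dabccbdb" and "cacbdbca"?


Comparing "dabccbdb" and "cacbdbca" position by position:
  Position 0: 'd' vs 'c' => differ
  Position 1: 'a' vs 'a' => same
  Position 2: 'b' vs 'c' => differ
  Position 3: 'c' vs 'b' => differ
  Position 4: 'c' vs 'd' => differ
  Position 5: 'b' vs 'b' => same
  Position 6: 'd' vs 'c' => differ
  Position 7: 'b' vs 'a' => differ
Total differences (Hamming distance): 6

6


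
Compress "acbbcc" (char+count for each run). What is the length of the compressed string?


Input: acbbcc
Runs:
  'a' x 1 => "a1"
  'c' x 1 => "c1"
  'b' x 2 => "b2"
  'c' x 2 => "c2"
Compressed: "a1c1b2c2"
Compressed length: 8

8


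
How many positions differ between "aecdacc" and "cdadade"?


Comparing "aecdacc" and "cdadade" position by position:
  Position 0: 'a' vs 'c' => DIFFER
  Position 1: 'e' vs 'd' => DIFFER
  Position 2: 'c' vs 'a' => DIFFER
  Position 3: 'd' vs 'd' => same
  Position 4: 'a' vs 'a' => same
  Position 5: 'c' vs 'd' => DIFFER
  Position 6: 'c' vs 'e' => DIFFER
Positions that differ: 5

5


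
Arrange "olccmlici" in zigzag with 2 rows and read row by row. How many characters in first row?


Zigzag "olccmlici" into 2 rows:
Placing characters:
  'o' => row 0
  'l' => row 1
  'c' => row 0
  'c' => row 1
  'm' => row 0
  'l' => row 1
  'i' => row 0
  'c' => row 1
  'i' => row 0
Rows:
  Row 0: "ocmii"
  Row 1: "lclc"
First row length: 5

5


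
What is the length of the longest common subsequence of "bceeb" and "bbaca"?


LCS of "bceeb" and "bbaca"
DP table:
           b    b    a    c    a
      0    0    0    0    0    0
  b   0    1    1    1    1    1
  c   0    1    1    1    2    2
  e   0    1    1    1    2    2
  e   0    1    1    1    2    2
  b   0    1    2    2    2    2
LCS length = dp[5][5] = 2

2


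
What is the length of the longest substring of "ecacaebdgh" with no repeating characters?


Input: "ecacaebdgh"
Sliding window (track last position of each char):
  Position 0 ('e'): window [0,0] length 1 -- new best
  Position 1 ('c'): window [0,1] length 2 -- new best
  Position 2 ('a'): window [0,2] length 3 -- new best
  Position 3 ('c'): repeat (last at 1), move window start to 2
  Position 3 ('c'): window [2,3] length 2
  Position 4 ('a'): repeat (last at 2), move window start to 3
  Position 4 ('a'): window [3,4] length 2
  Position 5 ('e'): window [3,5] length 3
  Position 6 ('b'): window [3,6] length 4 -- new best
  Position 7 ('d'): window [3,7] length 5 -- new best
  Position 8 ('g'): window [3,8] length 6 -- new best
  Position 9 ('h'): window [3,9] length 7 -- new best
Longest substring with no repeats: "caebdgh" with length 7

7


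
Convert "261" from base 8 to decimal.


Input: "261" in base 8
Positional expansion:
  Digit '2' (value 2) x 8^2 = 128
  Digit '6' (value 6) x 8^1 = 48
  Digit '1' (value 1) x 8^0 = 1
Sum = 177

177


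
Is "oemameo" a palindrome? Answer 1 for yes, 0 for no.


Input: oemameo
Reversed: oemameo
  Compare pos 0 ('o') with pos 6 ('o'): match
  Compare pos 1 ('e') with pos 5 ('e'): match
  Compare pos 2 ('m') with pos 4 ('m'): match
Result: palindrome

1


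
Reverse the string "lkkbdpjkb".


Input: lkkbdpjkb
Reading characters right to left:
  Position 8: 'b'
  Position 7: 'k'
  Position 6: 'j'
  Position 5: 'p'
  Position 4: 'd'
  Position 3: 'b'
  Position 2: 'k'
  Position 1: 'k'
  Position 0: 'l'
Reversed: bkjpdbkkl

bkjpdbkkl


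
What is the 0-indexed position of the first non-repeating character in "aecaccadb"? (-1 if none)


Input: aecaccadb
Character frequencies:
  'a': 3
  'b': 1
  'c': 3
  'd': 1
  'e': 1
Scanning left to right for freq == 1:
  Position 0 ('a'): freq=3, skip
  Position 1 ('e'): unique! => answer = 1

1


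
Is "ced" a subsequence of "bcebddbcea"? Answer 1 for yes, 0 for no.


Check if "ced" is a subsequence of "bcebddbcea"
Greedy scan:
  Position 0 ('b'): no match needed
  Position 1 ('c'): matches sub[0] = 'c'
  Position 2 ('e'): matches sub[1] = 'e'
  Position 3 ('b'): no match needed
  Position 4 ('d'): matches sub[2] = 'd'
  Position 5 ('d'): no match needed
  Position 6 ('b'): no match needed
  Position 7 ('c'): no match needed
  Position 8 ('e'): no match needed
  Position 9 ('a'): no match needed
All 3 characters matched => is a subsequence

1


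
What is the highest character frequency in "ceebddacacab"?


Input: ceebddacacab
Character counts:
  'a': 3
  'b': 2
  'c': 3
  'd': 2
  'e': 2
Maximum frequency: 3

3


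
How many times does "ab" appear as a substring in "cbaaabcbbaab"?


Searching for "ab" in "cbaaabcbbaab"
Scanning each position:
  Position 0: "cb" => no
  Position 1: "ba" => no
  Position 2: "aa" => no
  Position 3: "aa" => no
  Position 4: "ab" => MATCH
  Position 5: "bc" => no
  Position 6: "cb" => no
  Position 7: "bb" => no
  Position 8: "ba" => no
  Position 9: "aa" => no
  Position 10: "ab" => MATCH
Total occurrences: 2

2


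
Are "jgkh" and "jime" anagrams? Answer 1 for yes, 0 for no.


Strings: "jgkh", "jime"
Sorted first:  ghjk
Sorted second: eijm
Differ at position 0: 'g' vs 'e' => not anagrams

0


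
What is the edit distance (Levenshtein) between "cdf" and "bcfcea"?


Computing edit distance: "cdf" -> "bcfcea"
DP table:
           b    c    f    c    e    a
      0    1    2    3    4    5    6
  c   1    1    1    2    3    4    5
  d   2    2    2    2    3    4    5
  f   3    3    3    2    3    4    5
Edit distance = dp[3][6] = 5

5


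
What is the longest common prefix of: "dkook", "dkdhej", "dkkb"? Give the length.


Words: dkook, dkdhej, dkkb
  Position 0: all 'd' => match
  Position 1: all 'k' => match
  Position 2: ('o', 'd', 'k') => mismatch, stop
LCP = "dk" (length 2)

2


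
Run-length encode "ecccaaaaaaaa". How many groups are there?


Input: ecccaaaaaaaa
Scanning for consecutive runs:
  Group 1: 'e' x 1 (positions 0-0)
  Group 2: 'c' x 3 (positions 1-3)
  Group 3: 'a' x 8 (positions 4-11)
Total groups: 3

3


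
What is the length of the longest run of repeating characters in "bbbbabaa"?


Input: "bbbbabaa"
Scanning for longest run:
  Position 1 ('b'): continues run of 'b', length=2
  Position 2 ('b'): continues run of 'b', length=3
  Position 3 ('b'): continues run of 'b', length=4
  Position 4 ('a'): new char, reset run to 1
  Position 5 ('b'): new char, reset run to 1
  Position 6 ('a'): new char, reset run to 1
  Position 7 ('a'): continues run of 'a', length=2
Longest run: 'b' with length 4

4


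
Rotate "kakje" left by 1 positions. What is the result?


Input: "kakje", rotate left by 1
First 1 characters: "k"
Remaining characters: "akje"
Concatenate remaining + first: "akje" + "k" = "akjek"

akjek


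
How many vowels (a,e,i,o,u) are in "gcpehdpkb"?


Input: gcpehdpkb
Checking each character:
  'g' at position 0: consonant
  'c' at position 1: consonant
  'p' at position 2: consonant
  'e' at position 3: vowel (running total: 1)
  'h' at position 4: consonant
  'd' at position 5: consonant
  'p' at position 6: consonant
  'k' at position 7: consonant
  'b' at position 8: consonant
Total vowels: 1

1
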